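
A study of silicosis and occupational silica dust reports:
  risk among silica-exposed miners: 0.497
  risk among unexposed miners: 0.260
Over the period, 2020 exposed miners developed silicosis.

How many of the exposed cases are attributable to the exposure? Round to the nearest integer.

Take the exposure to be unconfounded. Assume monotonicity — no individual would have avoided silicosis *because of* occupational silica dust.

about 963 cases

Let p₁ = 0.497, p₀ = 0.26.
PN = (p₁ − p₀)/p₁ = (0.497 − 0.26) / 0.497 ≈ 0.47686.
Attributable cases ≈ PN × (exposed cases) = 0.47686 × 2020 ≈ 963.26.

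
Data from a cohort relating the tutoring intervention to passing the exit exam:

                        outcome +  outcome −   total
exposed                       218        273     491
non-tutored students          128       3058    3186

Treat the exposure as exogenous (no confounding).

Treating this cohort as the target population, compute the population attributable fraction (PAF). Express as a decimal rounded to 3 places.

PAF ≈ 0.573

p₁ = P(outcome | exposed) = 218/491 = 0.44399
p₀ = P(outcome | unexposed) = 128/3186 = 0.040176
Exposure prevalence π = 491/3677 = 0.13353; overall risk P(Y=1) = 0.094098.
Under exogeneity, PAF = [P(Y=1) − p₀]/P(Y=1).
PAF = (0.094098 − 0.040176) / 0.094098 ≈ 0.5730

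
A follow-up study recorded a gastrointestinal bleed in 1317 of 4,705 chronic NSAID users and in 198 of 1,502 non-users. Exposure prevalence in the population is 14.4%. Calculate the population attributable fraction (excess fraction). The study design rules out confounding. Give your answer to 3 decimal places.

p₁ = P(outcome | exposed) = 1317/4705 = 0.27991
p₀ = P(outcome | unexposed) = 198/1502 = 0.13182
Overall risk P(Y=1) = π·p₁ + (1−π)·p₀ = 0.144×0.27991 + 0.856×0.13182 = 0.15315.
Under exogeneity, PAF = [P(Y=1) − p₀] / P(Y=1).
PAF = (0.15315 − 0.13182) / 0.15315 ≈ 0.1392

PAF ≈ 0.139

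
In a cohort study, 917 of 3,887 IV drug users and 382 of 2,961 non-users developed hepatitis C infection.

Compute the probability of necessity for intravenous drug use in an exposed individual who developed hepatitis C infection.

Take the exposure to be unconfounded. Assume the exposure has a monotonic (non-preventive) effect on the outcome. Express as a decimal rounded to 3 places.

p₁ = P(outcome | exposed) = 917/3887 = 0.23591
p₀ = P(outcome | unexposed) = 382/2961 = 0.12901
Under exogeneity and monotonicity, PN = (p₁ − p₀) / p₁.
PN = (0.23591 − 0.12901) / 0.23591 = 0.1069 / 0.23591 ≈ 0.4531

PN ≈ 0.453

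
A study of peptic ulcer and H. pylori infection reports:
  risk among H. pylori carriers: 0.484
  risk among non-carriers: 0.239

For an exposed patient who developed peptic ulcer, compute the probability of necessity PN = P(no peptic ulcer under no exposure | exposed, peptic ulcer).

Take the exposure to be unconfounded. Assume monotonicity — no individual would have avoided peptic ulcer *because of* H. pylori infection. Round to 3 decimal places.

PN ≈ 0.506

Let p₁ = 0.484, p₀ = 0.239.
Under exogeneity and monotonicity, PN = (p₁ − p₀) / p₁.
PN = (0.484 − 0.239) / 0.484 = 0.245 / 0.484 ≈ 0.5062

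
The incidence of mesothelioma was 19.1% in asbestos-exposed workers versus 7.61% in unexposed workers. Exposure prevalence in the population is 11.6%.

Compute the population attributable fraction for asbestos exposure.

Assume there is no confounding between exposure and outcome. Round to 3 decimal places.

p₁ = 0.191, p₀ = 0.0761.
Overall risk P(Y=1) = π·p₁ + (1−π)·p₀ = 0.116×0.191 + 0.884×0.0761 = 0.089428.
Under exogeneity, PAF = [P(Y=1) − p₀] / P(Y=1).
PAF = (0.089428 − 0.0761) / 0.089428 ≈ 0.1490

PAF ≈ 0.149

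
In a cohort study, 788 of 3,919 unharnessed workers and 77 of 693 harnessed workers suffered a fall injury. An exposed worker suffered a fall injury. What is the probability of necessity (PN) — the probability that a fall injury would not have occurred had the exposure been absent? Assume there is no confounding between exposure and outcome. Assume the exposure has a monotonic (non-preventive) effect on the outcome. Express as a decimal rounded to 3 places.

PN ≈ 0.447

p₁ = P(outcome | exposed) = 788/3919 = 0.20107
p₀ = P(outcome | unexposed) = 77/693 = 0.11111
Under exogeneity and monotonicity, PN = (p₁ − p₀) / p₁.
PN = (0.20107 − 0.11111) / 0.20107 = 0.089961 / 0.20107 ≈ 0.4474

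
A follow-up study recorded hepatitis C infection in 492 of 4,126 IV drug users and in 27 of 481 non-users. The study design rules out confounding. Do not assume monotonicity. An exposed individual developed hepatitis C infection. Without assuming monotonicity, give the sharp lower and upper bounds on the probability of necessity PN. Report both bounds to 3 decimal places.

0.529 ≤ PN ≤ 1.000

p₁ = P(outcome | exposed) = 492/4126 = 0.11924
p₀ = P(outcome | unexposed) = 27/481 = 0.056133
Under exogeneity alone the bounds on PN are max{0,(p₁−p₀)/p₁} ≤ PN ≤ min{1,(1−p₀)/p₁}.
  lower = (p₁ − p₀)/p₁ = 0.063111 / 0.11924 ≈ 0.5293
  upper = min{1, (1 − p₀)/p₁} = 0.94387 / 0.11924 ≈ 7.9154 → capped at 1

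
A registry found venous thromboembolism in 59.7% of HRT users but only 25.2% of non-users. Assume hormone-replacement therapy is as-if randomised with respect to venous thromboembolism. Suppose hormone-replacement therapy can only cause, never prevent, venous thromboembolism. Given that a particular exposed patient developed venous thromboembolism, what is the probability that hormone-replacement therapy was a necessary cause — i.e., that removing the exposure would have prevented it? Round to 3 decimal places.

PN ≈ 0.578

p₁ = 0.597, p₀ = 0.252.
Under exogeneity and monotonicity, PN = (p₁ − p₀) / p₁.
PN = (0.597 − 0.252) / 0.597 = 0.345 / 0.597 ≈ 0.5779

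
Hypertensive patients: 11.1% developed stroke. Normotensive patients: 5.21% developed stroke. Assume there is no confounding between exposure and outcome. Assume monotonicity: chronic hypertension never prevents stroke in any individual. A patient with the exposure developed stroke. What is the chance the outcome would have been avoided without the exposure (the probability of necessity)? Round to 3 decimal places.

PN ≈ 0.531

p₁ = 0.111, p₀ = 0.0521.
Under exogeneity and monotonicity, PN = (p₁ − p₀) / p₁.
PN = (0.111 − 0.0521) / 0.111 = 0.0589 / 0.111 ≈ 0.5306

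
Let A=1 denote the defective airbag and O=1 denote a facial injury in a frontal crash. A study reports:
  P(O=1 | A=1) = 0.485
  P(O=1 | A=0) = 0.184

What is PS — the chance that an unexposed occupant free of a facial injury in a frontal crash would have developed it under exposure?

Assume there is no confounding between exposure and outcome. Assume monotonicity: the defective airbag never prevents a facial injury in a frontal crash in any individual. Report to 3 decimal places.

PS ≈ 0.369

Let p₁ = 0.485, p₀ = 0.184.
Under exogeneity and monotonicity, PS = (p₁ − p₀) / (1 − p₀).
PS = (0.485 − 0.184) / (1 − 0.184) = 0.301 / 0.816 ≈ 0.3689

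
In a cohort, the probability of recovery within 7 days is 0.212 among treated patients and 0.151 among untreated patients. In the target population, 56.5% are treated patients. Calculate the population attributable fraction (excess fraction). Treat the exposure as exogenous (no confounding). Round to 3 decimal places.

Let p₁ = 0.212, p₀ = 0.151.
Overall risk P(Y=1) = π·p₁ + (1−π)·p₀ = 0.565×0.212 + 0.435×0.151 = 0.18546.
Under exogeneity, PAF = [P(Y=1) − p₀] / P(Y=1).
PAF = (0.18546 − 0.151) / 0.18546 ≈ 0.1858

PAF ≈ 0.186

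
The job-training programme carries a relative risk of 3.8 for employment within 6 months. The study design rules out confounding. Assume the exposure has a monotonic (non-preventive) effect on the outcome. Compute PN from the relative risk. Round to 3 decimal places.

PN ≈ 0.737

Under exogeneity and monotonicity, PN = (RR − 1) / RR = 1 − 1/RR.
PN = (3.8 − 1) / 3.8 = 2.8 / 3.8 ≈ 0.7368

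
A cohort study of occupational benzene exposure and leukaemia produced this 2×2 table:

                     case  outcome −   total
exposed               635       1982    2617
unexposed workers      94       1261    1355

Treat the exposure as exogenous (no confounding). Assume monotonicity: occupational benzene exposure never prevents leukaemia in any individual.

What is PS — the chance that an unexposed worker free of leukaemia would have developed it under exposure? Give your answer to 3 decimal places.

PS ≈ 0.186

p₁ = P(outcome | exposed) = 635/2617 = 0.24264
p₀ = P(outcome | unexposed) = 94/1355 = 0.069373
Under exogeneity and monotonicity, PS = (p₁ − p₀) / (1 − p₀).
PS = (0.24264 − 0.069373) / (1 − 0.069373) = 0.17327 / 0.93063 ≈ 0.1862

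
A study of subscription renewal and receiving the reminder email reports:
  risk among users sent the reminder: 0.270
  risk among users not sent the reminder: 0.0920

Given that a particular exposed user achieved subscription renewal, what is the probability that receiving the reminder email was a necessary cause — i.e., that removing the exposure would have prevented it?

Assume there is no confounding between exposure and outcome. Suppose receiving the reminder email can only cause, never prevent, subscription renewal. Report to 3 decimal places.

Let p₁ = 0.27, p₀ = 0.092.
Under exogeneity and monotonicity, PN = (p₁ − p₀) / p₁.
PN = (0.27 − 0.092) / 0.27 = 0.178 / 0.27 ≈ 0.6593

PN ≈ 0.659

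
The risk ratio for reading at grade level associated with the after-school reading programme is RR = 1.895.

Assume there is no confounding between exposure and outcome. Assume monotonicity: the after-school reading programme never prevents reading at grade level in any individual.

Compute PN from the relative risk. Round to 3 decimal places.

Under exogeneity and monotonicity, PN = (RR − 1) / RR = 1 − 1/RR.
PN = (1.895 − 1) / 1.895 = 0.895 / 1.895 ≈ 0.4723

PN ≈ 0.472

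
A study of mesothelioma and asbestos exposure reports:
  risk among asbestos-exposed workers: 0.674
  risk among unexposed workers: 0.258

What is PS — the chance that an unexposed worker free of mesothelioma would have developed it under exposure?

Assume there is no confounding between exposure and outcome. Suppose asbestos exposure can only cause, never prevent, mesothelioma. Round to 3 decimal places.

PS ≈ 0.561

Let p₁ = 0.674, p₀ = 0.258.
Under exogeneity and monotonicity, PS = (p₁ − p₀) / (1 − p₀).
PS = (0.674 − 0.258) / (1 − 0.258) = 0.416 / 0.742 ≈ 0.5606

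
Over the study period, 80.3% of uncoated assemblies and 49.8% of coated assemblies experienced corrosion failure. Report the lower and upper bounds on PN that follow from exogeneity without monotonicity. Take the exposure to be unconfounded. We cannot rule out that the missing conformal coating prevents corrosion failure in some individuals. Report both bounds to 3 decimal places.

0.380 ≤ PN ≤ 0.625

p₁ = 0.803, p₀ = 0.498.
Under exogeneity alone the bounds on PN are max{0,(p₁−p₀)/p₁} ≤ PN ≤ min{1,(1−p₀)/p₁}.
  lower = (p₁ − p₀)/p₁ = 0.305 / 0.803 ≈ 0.3798
  upper = min{1, (1 − p₀)/p₁} = 0.502 / 0.803 ≈ 0.6252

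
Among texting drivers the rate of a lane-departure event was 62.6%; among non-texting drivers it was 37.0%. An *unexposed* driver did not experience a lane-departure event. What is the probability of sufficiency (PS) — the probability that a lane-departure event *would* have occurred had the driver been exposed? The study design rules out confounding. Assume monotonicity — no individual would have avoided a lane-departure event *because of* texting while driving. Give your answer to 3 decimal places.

PS ≈ 0.406

p₁ = 0.626, p₀ = 0.37.
Under exogeneity and monotonicity, PS = (p₁ − p₀) / (1 − p₀).
PS = (0.626 − 0.37) / (1 − 0.37) = 0.256 / 0.63 ≈ 0.4063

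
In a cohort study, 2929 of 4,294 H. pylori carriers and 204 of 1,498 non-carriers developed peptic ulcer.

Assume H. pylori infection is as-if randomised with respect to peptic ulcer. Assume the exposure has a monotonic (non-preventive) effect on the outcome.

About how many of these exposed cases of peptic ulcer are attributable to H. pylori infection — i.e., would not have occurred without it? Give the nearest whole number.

about 2344 cases

p₁ = P(outcome | exposed) = 2929/4294 = 0.68211
p₀ = P(outcome | unexposed) = 204/1498 = 0.13618
PN = (p₁ − p₀)/p₁ = (0.68211 − 0.13618) / 0.68211 ≈ 0.80035.
Attributable cases ≈ PN × (exposed cases) = 0.80035 × 2929 ≈ 2344.24.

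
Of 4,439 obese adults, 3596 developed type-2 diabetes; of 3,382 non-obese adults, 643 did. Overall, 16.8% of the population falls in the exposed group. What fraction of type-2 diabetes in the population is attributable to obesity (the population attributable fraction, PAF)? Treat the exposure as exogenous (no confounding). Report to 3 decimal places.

PAF ≈ 0.354

p₁ = P(outcome | exposed) = 3596/4439 = 0.81009
p₀ = P(outcome | unexposed) = 643/3382 = 0.19012
Overall risk P(Y=1) = π·p₁ + (1−π)·p₀ = 0.168×0.81009 + 0.832×0.19012 = 0.29428.
Under exogeneity, PAF = [P(Y=1) − p₀] / P(Y=1).
PAF = (0.29428 − 0.19012) / 0.29428 ≈ 0.3539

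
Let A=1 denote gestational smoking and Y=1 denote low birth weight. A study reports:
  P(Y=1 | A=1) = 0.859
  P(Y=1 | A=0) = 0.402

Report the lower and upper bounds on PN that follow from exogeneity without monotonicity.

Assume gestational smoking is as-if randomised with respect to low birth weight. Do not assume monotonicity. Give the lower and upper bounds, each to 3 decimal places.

Let p₁ = 0.859, p₀ = 0.402.
Under exogeneity alone the bounds on PN are max{0,(p₁−p₀)/p₁} ≤ PN ≤ min{1,(1−p₀)/p₁}.
  lower = (p₁ − p₀)/p₁ = 0.457 / 0.859 ≈ 0.5320
  upper = min{1, (1 − p₀)/p₁} = 0.598 / 0.859 ≈ 0.6962

0.532 ≤ PN ≤ 0.696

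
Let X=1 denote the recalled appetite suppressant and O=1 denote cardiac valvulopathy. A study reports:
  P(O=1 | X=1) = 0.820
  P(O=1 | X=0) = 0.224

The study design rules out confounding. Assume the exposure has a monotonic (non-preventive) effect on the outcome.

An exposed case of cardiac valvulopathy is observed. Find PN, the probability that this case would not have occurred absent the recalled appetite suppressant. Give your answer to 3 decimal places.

Let p₁ = 0.82, p₀ = 0.224.
Under exogeneity and monotonicity, PN = (p₁ − p₀) / p₁.
PN = (0.82 − 0.224) / 0.82 = 0.596 / 0.82 ≈ 0.7268

PN ≈ 0.727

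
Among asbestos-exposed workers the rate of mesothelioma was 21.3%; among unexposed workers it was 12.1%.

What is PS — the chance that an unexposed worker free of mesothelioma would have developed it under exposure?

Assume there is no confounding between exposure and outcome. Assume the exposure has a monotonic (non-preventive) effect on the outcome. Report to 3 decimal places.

PS ≈ 0.105

p₁ = 0.213, p₀ = 0.121.
Under exogeneity and monotonicity, PS = (p₁ − p₀) / (1 − p₀).
PS = (0.213 − 0.121) / (1 − 0.121) = 0.092 / 0.879 ≈ 0.1047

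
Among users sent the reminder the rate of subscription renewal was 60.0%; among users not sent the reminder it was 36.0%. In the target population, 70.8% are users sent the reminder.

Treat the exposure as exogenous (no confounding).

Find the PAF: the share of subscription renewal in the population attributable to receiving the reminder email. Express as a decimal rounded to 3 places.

p₁ = 0.6, p₀ = 0.36.
Overall risk P(Y=1) = π·p₁ + (1−π)·p₀ = 0.708×0.6 + 0.292×0.36 = 0.52992.
Under exogeneity, PAF = [P(Y=1) − p₀] / P(Y=1).
PAF = (0.52992 − 0.36) / 0.52992 ≈ 0.3207

PAF ≈ 0.321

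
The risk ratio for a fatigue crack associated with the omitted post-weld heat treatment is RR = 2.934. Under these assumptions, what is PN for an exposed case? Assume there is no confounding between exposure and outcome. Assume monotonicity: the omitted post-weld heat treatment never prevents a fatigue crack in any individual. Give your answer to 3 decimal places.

Under exogeneity and monotonicity, PN = (RR − 1) / RR = 1 − 1/RR.
PN = (2.934 − 1) / 2.934 = 1.934 / 2.934 ≈ 0.6592

PN ≈ 0.659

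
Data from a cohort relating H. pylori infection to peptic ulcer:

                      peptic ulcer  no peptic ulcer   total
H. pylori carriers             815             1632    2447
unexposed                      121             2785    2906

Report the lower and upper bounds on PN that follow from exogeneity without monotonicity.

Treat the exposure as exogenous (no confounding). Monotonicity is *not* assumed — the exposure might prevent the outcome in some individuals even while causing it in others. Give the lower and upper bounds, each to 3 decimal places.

0.875 ≤ PN ≤ 1.000

p₁ = P(outcome | exposed) = 815/2447 = 0.33306
p₀ = P(outcome | unexposed) = 121/2906 = 0.041638
Under exogeneity alone the bounds on PN are max{0,(p₁−p₀)/p₁} ≤ PN ≤ min{1,(1−p₀)/p₁}.
  lower = (p₁ − p₀)/p₁ = 0.29142 / 0.33306 ≈ 0.8750
  upper = min{1, (1 − p₀)/p₁} = 0.95836 / 0.33306 ≈ 2.8774 → capped at 1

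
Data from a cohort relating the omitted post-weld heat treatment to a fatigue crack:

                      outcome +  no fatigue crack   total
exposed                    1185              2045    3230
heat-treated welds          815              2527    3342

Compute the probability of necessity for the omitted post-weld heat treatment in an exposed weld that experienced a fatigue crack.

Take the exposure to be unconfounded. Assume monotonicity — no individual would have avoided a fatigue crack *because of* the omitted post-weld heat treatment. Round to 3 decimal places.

p₁ = P(outcome | exposed) = 1185/3230 = 0.36687
p₀ = P(outcome | unexposed) = 815/3342 = 0.24387
Under exogeneity and monotonicity, PN = (p₁ − p₀) / p₁.
PN = (0.36687 − 0.24387) / 0.36687 = 0.12301 / 0.36687 ≈ 0.3353

PN ≈ 0.335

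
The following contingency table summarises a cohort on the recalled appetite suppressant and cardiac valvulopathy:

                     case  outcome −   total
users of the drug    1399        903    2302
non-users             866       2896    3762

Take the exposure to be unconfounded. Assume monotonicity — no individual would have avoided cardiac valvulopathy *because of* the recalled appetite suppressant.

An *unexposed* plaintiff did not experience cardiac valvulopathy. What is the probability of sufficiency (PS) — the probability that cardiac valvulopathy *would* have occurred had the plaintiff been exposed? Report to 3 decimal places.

p₁ = P(outcome | exposed) = 1399/2302 = 0.60773
p₀ = P(outcome | unexposed) = 866/3762 = 0.2302
Under exogeneity and monotonicity, PS = (p₁ − p₀)/(1 − p₀).
PS = (0.60773 − 0.2302) / 0.7698 ≈ 0.4904

PS ≈ 0.490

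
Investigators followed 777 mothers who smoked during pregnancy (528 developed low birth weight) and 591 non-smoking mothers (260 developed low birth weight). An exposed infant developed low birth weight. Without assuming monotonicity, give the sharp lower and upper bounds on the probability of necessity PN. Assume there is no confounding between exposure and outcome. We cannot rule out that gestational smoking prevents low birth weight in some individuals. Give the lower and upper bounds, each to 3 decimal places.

0.353 ≤ PN ≤ 0.824

p₁ = P(outcome | exposed) = 528/777 = 0.67954
p₀ = P(outcome | unexposed) = 260/591 = 0.43993
Under exogeneity alone the bounds on PN are max{0,(p₁−p₀)/p₁} ≤ PN ≤ min{1,(1−p₀)/p₁}.
  lower = (p₁ − p₀)/p₁ = 0.2396 / 0.67954 ≈ 0.3526
  upper = min{1, (1 − p₀)/p₁} = 0.56007 / 0.67954 ≈ 0.8242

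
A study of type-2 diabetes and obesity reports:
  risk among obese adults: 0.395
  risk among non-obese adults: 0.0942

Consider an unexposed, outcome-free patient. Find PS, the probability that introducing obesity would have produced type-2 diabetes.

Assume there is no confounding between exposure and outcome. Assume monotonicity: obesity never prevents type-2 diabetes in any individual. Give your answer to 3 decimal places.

PS ≈ 0.332

Let p₁ = 0.395, p₀ = 0.0942.
Under exogeneity and monotonicity, PS = (p₁ − p₀) / (1 − p₀).
PS = (0.395 − 0.0942) / (1 − 0.0942) = 0.3008 / 0.9058 ≈ 0.3321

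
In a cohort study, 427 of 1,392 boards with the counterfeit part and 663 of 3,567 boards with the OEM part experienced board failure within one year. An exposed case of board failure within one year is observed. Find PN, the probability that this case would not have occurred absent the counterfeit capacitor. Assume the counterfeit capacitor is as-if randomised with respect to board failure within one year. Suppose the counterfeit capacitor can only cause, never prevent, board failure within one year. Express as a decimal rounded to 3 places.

p₁ = P(outcome | exposed) = 427/1392 = 0.30675
p₀ = P(outcome | unexposed) = 663/3567 = 0.18587
Under exogeneity and monotonicity, PN = (p₁ − p₀) / p₁.
PN = (0.30675 − 0.18587) / 0.30675 = 0.12088 / 0.30675 ≈ 0.3941

PN ≈ 0.394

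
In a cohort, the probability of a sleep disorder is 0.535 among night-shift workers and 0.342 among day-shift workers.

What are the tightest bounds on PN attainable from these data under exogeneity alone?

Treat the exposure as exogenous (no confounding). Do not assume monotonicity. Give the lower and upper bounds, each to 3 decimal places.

Let p₁ = 0.535, p₀ = 0.342.
Under exogeneity alone the bounds on PN are max{0,(p₁−p₀)/p₁} ≤ PN ≤ min{1,(1−p₀)/p₁}.
  lower = (p₁ − p₀)/p₁ = 0.193 / 0.535 ≈ 0.3607
  upper = min{1, (1 − p₀)/p₁} = 0.658 / 0.535 ≈ 1.2299 → capped at 1

0.361 ≤ PN ≤ 1.000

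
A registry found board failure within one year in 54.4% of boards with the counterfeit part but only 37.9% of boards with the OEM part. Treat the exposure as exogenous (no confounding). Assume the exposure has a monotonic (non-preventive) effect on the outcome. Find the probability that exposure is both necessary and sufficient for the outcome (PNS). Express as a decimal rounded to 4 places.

p₁ = 0.544, p₀ = 0.379.
Under exogeneity and monotonicity, PNS = p₁ − p₀.
PNS = 0.544 − 0.379 = 0.165

PNS ≈ 0.1650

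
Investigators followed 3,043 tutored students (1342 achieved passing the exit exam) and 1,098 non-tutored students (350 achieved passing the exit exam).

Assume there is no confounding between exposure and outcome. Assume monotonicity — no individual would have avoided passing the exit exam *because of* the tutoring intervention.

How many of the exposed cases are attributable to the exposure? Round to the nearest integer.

about 372 cases

p₁ = P(outcome | exposed) = 1342/3043 = 0.44101
p₀ = P(outcome | unexposed) = 350/1098 = 0.31876
PN = (p₁ − p₀)/p₁ = (0.44101 − 0.31876) / 0.44101 ≈ 0.27720.
Attributable cases ≈ PN × (exposed cases) = 0.27720 × 1342 ≈ 372.01.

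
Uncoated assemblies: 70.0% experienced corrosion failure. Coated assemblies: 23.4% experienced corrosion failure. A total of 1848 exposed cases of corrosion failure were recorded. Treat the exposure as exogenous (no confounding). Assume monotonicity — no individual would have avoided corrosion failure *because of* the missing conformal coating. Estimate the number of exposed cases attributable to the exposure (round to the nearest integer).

about 1230 cases

p₁ = 0.7, p₀ = 0.234.
PN = (p₁ − p₀)/p₁ = (0.7 − 0.234) / 0.7 ≈ 0.66571.
Attributable cases ≈ PN × (exposed cases) = 0.66571 × 1848 ≈ 1230.24.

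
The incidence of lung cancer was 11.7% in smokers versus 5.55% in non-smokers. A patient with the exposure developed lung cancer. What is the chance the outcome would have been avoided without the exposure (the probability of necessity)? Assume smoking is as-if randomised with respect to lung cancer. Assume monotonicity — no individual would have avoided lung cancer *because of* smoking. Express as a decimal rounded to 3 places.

p₁ = 0.117, p₀ = 0.0555.
Under exogeneity and monotonicity, PN = (p₁ − p₀) / p₁.
PN = (0.117 − 0.0555) / 0.117 = 0.0615 / 0.117 ≈ 0.5256

PN ≈ 0.526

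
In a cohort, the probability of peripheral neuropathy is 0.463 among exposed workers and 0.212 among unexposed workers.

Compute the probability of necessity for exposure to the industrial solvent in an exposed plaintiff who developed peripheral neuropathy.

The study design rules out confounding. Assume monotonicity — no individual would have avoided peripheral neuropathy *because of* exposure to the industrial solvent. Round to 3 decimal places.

Let p₁ = 0.463, p₀ = 0.212.
Under exogeneity and monotonicity, PN = (p₁ − p₀) / p₁.
PN = (0.463 − 0.212) / 0.463 = 0.251 / 0.463 ≈ 0.5421

PN ≈ 0.542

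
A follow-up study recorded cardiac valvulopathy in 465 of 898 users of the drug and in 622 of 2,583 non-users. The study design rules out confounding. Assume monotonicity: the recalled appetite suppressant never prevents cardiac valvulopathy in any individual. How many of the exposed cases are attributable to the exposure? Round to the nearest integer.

about 249 cases

p₁ = P(outcome | exposed) = 465/898 = 0.51782
p₀ = P(outcome | unexposed) = 622/2583 = 0.24081
PN = (p₁ − p₀)/p₁ = (0.51782 − 0.24081) / 0.51782 ≈ 0.53496.
Attributable cases ≈ PN × (exposed cases) = 0.53496 × 465 ≈ 248.76.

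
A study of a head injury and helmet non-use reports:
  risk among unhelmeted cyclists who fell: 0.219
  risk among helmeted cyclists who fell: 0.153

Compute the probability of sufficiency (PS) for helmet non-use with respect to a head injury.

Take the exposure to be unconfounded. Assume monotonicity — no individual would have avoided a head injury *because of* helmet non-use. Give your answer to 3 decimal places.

PS ≈ 0.078

Let p₁ = 0.219, p₀ = 0.153.
Under exogeneity and monotonicity, PS = (p₁ − p₀) / (1 − p₀).
PS = (0.219 − 0.153) / (1 − 0.153) = 0.066 / 0.847 ≈ 0.0779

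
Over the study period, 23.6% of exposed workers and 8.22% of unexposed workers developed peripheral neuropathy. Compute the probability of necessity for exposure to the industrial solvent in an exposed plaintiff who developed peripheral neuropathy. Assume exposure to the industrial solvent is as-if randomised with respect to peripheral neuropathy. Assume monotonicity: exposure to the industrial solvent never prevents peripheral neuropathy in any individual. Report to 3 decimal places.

p₁ = 0.236, p₀ = 0.0822.
Under exogeneity and monotonicity, PN = (p₁ − p₀) / p₁.
PN = (0.236 − 0.0822) / 0.236 = 0.1538 / 0.236 ≈ 0.6517

PN ≈ 0.652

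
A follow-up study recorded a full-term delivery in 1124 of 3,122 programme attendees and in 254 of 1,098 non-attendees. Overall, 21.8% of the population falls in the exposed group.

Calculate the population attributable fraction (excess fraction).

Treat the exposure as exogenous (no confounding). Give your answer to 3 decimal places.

p₁ = P(outcome | exposed) = 1124/3122 = 0.36003
p₀ = P(outcome | unexposed) = 254/1098 = 0.23133
Overall risk P(Y=1) = π·p₁ + (1−π)·p₀ = 0.218×0.36003 + 0.782×0.23133 = 0.25939.
Under exogeneity, PAF = [P(Y=1) − p₀] / P(Y=1).
PAF = (0.25939 − 0.23133) / 0.25939 ≈ 0.1082

PAF ≈ 0.108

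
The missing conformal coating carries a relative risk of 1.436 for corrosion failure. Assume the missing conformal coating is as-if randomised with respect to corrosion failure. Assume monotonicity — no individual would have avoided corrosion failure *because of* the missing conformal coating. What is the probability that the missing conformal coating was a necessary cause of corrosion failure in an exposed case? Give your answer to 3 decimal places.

PN ≈ 0.304

Under exogeneity and monotonicity, PN = (RR − 1) / RR = 1 − 1/RR.
PN = (1.436 − 1) / 1.436 = 0.436 / 1.436 ≈ 0.3036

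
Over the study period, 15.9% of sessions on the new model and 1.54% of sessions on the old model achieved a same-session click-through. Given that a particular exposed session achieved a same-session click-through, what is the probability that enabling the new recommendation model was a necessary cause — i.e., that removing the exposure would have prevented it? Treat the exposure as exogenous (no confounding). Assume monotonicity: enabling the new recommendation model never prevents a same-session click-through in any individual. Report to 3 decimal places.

PN ≈ 0.903

p₁ = 0.159, p₀ = 0.0154.
Under exogeneity and monotonicity, PN = (p₁ − p₀) / p₁.
PN = (0.159 − 0.0154) / 0.159 = 0.1436 / 0.159 ≈ 0.9031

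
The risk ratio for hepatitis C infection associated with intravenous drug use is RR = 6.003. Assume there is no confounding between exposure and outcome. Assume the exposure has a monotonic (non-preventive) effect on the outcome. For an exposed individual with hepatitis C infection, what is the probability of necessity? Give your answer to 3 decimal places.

PN ≈ 0.833

Under exogeneity and monotonicity, PN = (RR − 1) / RR = 1 − 1/RR.
PN = (6.003 − 1) / 6.003 = 5.003 / 6.003 ≈ 0.8334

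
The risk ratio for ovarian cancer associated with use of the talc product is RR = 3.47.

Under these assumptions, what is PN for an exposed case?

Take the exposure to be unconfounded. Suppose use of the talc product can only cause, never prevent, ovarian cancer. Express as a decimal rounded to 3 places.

PN ≈ 0.712

Under exogeneity and monotonicity, PN = (RR − 1) / RR = 1 − 1/RR.
PN = (3.47 − 1) / 3.47 = 2.47 / 3.47 ≈ 0.7118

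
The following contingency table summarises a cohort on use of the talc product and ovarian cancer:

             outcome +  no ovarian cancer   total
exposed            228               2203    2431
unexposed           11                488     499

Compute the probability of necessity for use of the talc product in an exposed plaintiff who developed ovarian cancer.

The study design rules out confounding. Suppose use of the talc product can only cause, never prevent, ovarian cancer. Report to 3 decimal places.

p₁ = P(outcome | exposed) = 228/2431 = 0.093789
p₀ = P(outcome | unexposed) = 11/499 = 0.022044
Under exogeneity and monotonicity, PN = (p₁ − p₀)/p₁.
PN = (0.093789 − 0.022044) / 0.093789 ≈ 0.7650

PN ≈ 0.765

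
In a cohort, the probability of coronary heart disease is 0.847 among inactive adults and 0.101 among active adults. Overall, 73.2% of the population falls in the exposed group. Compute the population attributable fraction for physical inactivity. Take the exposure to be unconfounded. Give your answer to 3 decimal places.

PAF ≈ 0.844

Let p₁ = 0.847, p₀ = 0.101.
Overall risk P(Y=1) = π·p₁ + (1−π)·p₀ = 0.732×0.847 + 0.268×0.101 = 0.64707.
Under exogeneity, PAF = [P(Y=1) − p₀] / P(Y=1).
PAF = (0.64707 − 0.101) / 0.64707 ≈ 0.8439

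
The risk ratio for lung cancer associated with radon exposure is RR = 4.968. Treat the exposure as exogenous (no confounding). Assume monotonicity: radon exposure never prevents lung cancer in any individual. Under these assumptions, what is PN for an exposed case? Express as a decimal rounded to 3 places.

Under exogeneity and monotonicity, PN = (RR − 1) / RR = 1 − 1/RR.
PN = (4.968 − 1) / 4.968 = 3.968 / 4.968 ≈ 0.7987

PN ≈ 0.799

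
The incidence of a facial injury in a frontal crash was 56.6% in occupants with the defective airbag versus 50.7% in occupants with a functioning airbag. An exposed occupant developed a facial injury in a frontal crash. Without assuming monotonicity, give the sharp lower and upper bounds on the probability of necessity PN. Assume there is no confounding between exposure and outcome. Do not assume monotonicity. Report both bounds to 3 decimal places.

p₁ = 0.566, p₀ = 0.507.
Under exogeneity alone the bounds on PN are max{0,(p₁−p₀)/p₁} ≤ PN ≤ min{1,(1−p₀)/p₁}.
  lower = (p₁ − p₀)/p₁ = 0.059 / 0.566 ≈ 0.1042
  upper = min{1, (1 − p₀)/p₁} = 0.493 / 0.566 ≈ 0.8710

0.104 ≤ PN ≤ 0.871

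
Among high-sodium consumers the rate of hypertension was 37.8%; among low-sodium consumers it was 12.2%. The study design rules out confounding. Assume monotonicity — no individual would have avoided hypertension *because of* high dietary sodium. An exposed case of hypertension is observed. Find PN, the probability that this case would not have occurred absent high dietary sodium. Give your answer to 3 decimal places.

PN ≈ 0.677

p₁ = 0.378, p₀ = 0.122.
Under exogeneity and monotonicity, PN = (p₁ − p₀) / p₁.
PN = (0.378 − 0.122) / 0.378 = 0.256 / 0.378 ≈ 0.6772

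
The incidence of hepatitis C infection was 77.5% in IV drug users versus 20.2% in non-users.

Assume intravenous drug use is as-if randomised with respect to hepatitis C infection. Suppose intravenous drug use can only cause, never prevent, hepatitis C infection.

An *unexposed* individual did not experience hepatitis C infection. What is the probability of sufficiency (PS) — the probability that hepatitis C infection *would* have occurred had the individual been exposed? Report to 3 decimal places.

p₁ = 0.775, p₀ = 0.202.
Under exogeneity and monotonicity, PS = (p₁ − p₀) / (1 − p₀).
PS = (0.775 − 0.202) / (1 − 0.202) = 0.573 / 0.798 ≈ 0.7180

PS ≈ 0.718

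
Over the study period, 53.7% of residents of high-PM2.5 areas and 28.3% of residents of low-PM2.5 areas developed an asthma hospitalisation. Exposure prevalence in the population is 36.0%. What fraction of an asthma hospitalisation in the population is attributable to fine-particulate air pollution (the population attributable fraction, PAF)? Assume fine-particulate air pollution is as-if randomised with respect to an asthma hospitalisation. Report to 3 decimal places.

PAF ≈ 0.244

p₁ = 0.537, p₀ = 0.283.
Overall risk P(Y=1) = π·p₁ + (1−π)·p₀ = 0.36×0.537 + 0.64×0.283 = 0.37444.
Under exogeneity, PAF = [P(Y=1) − p₀] / P(Y=1).
PAF = (0.37444 − 0.283) / 0.37444 ≈ 0.2442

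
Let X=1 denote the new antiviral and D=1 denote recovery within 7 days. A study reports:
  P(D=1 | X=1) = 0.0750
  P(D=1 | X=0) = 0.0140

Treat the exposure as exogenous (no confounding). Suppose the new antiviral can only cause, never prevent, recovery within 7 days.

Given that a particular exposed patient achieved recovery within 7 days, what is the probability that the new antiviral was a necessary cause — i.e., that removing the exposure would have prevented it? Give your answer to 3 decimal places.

Let p₁ = 0.075, p₀ = 0.014.
Under exogeneity and monotonicity, PN = (p₁ − p₀) / p₁.
PN = (0.075 − 0.014) / 0.075 = 0.061 / 0.075 ≈ 0.8133

PN ≈ 0.813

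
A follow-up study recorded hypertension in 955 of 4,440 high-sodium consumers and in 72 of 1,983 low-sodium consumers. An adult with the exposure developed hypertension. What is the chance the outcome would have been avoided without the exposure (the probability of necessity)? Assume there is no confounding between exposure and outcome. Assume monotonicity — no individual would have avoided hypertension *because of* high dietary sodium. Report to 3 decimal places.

PN ≈ 0.831

p₁ = P(outcome | exposed) = 955/4440 = 0.21509
p₀ = P(outcome | unexposed) = 72/1983 = 0.036309
Under exogeneity and monotonicity, PN = (p₁ − p₀) / p₁.
PN = (0.21509 − 0.036309) / 0.21509 = 0.17878 / 0.21509 ≈ 0.8312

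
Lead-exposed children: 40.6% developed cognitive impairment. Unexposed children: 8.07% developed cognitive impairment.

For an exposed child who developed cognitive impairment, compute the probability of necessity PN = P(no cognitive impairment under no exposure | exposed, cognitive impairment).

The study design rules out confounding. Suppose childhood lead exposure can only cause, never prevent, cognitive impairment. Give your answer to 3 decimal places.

p₁ = 0.406, p₀ = 0.0807.
Under exogeneity and monotonicity, PN = (p₁ − p₀) / p₁.
PN = (0.406 − 0.0807) / 0.406 = 0.3253 / 0.406 ≈ 0.8012

PN ≈ 0.801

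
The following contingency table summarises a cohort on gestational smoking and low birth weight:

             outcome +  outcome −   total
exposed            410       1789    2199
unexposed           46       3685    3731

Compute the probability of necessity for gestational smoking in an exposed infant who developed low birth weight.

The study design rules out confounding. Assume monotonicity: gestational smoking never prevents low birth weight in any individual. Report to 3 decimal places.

p₁ = P(outcome | exposed) = 410/2199 = 0.18645
p₀ = P(outcome | unexposed) = 46/3731 = 0.012329
Under exogeneity and monotonicity, PN = (p₁ − p₀)/p₁.
PN = (0.18645 − 0.012329) / 0.18645 ≈ 0.9339

PN ≈ 0.934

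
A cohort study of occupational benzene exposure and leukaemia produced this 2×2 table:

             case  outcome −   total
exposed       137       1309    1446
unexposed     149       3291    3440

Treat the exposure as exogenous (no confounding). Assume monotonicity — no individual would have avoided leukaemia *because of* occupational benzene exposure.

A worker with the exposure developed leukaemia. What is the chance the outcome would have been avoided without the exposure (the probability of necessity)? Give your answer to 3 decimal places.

p₁ = P(outcome | exposed) = 137/1446 = 0.094744
p₀ = P(outcome | unexposed) = 149/3440 = 0.043314
Under exogeneity and monotonicity, PN = (p₁ − p₀)/p₁.
PN = (0.094744 − 0.043314) / 0.094744 ≈ 0.5428

PN ≈ 0.543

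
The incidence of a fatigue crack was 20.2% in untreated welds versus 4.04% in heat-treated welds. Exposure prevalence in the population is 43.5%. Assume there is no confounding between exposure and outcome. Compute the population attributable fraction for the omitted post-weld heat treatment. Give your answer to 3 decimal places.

PAF ≈ 0.635

p₁ = 0.202, p₀ = 0.0404.
Overall risk P(Y=1) = π·p₁ + (1−π)·p₀ = 0.435×0.202 + 0.565×0.0404 = 0.1107.
Under exogeneity, PAF = [P(Y=1) − p₀] / P(Y=1).
PAF = (0.1107 − 0.0404) / 0.1107 ≈ 0.6350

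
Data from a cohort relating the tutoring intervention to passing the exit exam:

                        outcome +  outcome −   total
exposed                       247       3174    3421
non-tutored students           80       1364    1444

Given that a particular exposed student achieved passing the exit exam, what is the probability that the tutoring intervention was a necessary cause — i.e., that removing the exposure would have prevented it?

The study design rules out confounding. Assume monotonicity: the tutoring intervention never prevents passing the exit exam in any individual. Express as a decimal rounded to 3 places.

p₁ = P(outcome | exposed) = 247/3421 = 0.072201
p₀ = P(outcome | unexposed) = 80/1444 = 0.055402
Under exogeneity and monotonicity, PN = (p₁ − p₀)/p₁.
PN = (0.072201 − 0.055402) / 0.072201 ≈ 0.2327

PN ≈ 0.233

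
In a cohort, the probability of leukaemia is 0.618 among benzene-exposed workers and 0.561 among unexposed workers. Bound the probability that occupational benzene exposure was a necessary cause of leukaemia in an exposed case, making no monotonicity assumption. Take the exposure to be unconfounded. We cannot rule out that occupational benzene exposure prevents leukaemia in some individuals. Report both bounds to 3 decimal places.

Let p₁ = 0.618, p₀ = 0.561.
Under exogeneity alone the bounds on PN are max{0,(p₁−p₀)/p₁} ≤ PN ≤ min{1,(1−p₀)/p₁}.
  lower = (p₁ − p₀)/p₁ = 0.057 / 0.618 ≈ 0.0922
  upper = min{1, (1 − p₀)/p₁} = 0.439 / 0.618 ≈ 0.7104

0.092 ≤ PN ≤ 0.710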